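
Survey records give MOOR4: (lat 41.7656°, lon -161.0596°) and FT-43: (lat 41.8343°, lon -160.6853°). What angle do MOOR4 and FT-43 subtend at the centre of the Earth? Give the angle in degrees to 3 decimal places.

0.287°

Δφ = 0.0687°,  Δλ = 0.3743°
a = sin²(Δφ/2) + cos φ₁ cos φ₂ sin²(Δλ/2) = 0.000006
c = 2·arcsin(√a) = 0.005015 rad = 0.2874°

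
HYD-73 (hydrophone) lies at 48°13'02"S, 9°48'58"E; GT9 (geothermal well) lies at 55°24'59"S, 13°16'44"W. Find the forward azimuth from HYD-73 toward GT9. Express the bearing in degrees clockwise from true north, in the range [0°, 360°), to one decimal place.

234.4°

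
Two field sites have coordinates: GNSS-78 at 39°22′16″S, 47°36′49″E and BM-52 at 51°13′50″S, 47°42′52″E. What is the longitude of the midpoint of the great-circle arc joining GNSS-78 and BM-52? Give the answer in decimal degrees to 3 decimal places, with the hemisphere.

GNSS-78: φ = -39.37111°, λ = +47.61361°
BM-52: φ = -51.23056°, λ = +47.71444°
Bx = cos φ₂ cos Δλ = 0.626187,  By = cos φ₂ sin Δλ = 0.001102
φₘ = atan2(sin φ₁ + sin φ₂, √((cos φ₁ + Bx)² + By²)) = -45.30084°
λₘ = λ₁ + atan2(By, cos φ₁ + Bx) = 47.65874°

47.659°E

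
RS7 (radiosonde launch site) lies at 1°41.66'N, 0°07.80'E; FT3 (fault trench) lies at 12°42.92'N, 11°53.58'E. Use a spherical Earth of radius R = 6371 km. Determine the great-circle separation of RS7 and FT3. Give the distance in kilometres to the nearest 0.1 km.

RS7: φ = +1.69433°, λ = +0.13000°
FT3: φ = +12.71533°, λ = +11.89300°
Δφ = 11.0210°,  Δλ = 11.7630°
a = sin²(Δφ/2) + cos φ₁ cos φ₂ sin²(Δλ/2) = 0.019460
c = 2·arcsin(√a) = 0.279910 rad = 16.0376°
d = R·c = 6371 × 0.279910 = 1783.3 km

1783.3 km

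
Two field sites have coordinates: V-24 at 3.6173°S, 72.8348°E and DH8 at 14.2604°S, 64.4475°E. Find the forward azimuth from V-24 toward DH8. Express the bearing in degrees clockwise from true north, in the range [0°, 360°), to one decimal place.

217.3°

Δλ = -8.3873°
y = sin Δλ · cos φ₂ = -0.141369
x = cos φ₁ sin φ₂ − sin φ₁ cos φ₂ cos Δλ = -0.185345
θ = atan2(y, x) = -142.6659° → 217.3341° (mod 360°)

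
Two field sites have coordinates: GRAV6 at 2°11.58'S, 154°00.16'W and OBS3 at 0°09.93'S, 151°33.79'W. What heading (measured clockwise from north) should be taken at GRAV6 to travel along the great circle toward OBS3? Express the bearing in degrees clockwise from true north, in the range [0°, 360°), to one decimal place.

GRAV6: φ = -2.19300°, λ = -154.00267°
OBS3: φ = -0.16550°, λ = -151.56317°
Δλ = 2.4395°
y = sin Δλ · cos φ₂ = 0.042564
x = cos φ₁ sin φ₂ − sin φ₁ cos φ₂ cos Δλ = 0.035344
θ = atan2(y, x) = 50.2945° → 50.2945° (mod 360°)

50.3°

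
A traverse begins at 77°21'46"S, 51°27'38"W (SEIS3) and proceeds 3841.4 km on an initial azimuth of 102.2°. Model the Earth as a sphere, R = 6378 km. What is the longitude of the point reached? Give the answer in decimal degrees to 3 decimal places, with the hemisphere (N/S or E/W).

SEIS3: φ = -77.36278°, λ = -51.46056°
δ = d/R = 3841.4/6378 = 0.602289 rad
φ₂ = arcsin(sin φ₁ cos δ + cos φ₁ sin δ cos θ)
   = arcsin(-0.97577·0.82404 + 0.21878·0.56653·-0.21132) = -56.12657°
λ₂ = λ₁ + atan2(sin θ sin δ cos φ₁, cos δ − sin φ₁ sin φ₂) = 32.00170°

32.002°E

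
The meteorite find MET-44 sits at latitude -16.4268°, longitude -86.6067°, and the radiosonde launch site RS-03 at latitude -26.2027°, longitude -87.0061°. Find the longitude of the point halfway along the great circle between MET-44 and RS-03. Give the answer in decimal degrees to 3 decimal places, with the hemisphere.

Bx = cos φ₂ cos Δλ = 0.897216,  By = cos φ₂ sin Δλ = -0.006254
φₘ = atan2(sin φ₁ + sin φ₂, √((cos φ₁ + Bx)² + By²)) = -21.31487°
λₘ = λ₁ + atan2(By, cos φ₁ + Bx) = -86.79974°

86.800°W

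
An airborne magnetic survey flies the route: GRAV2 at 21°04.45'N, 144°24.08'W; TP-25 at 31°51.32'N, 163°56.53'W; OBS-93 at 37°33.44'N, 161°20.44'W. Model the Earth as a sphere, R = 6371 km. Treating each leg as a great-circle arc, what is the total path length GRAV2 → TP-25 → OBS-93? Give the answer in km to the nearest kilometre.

2956 km

GRAV2: φ = +21.07417°, λ = -144.40133°
TP-25: φ = +31.85533°, λ = -163.94217°
OBS-93: φ = +37.55733°, λ = -161.34067°
GRAV2→TP-25: c = 0.357715 rad, d = 2279.00 km
TP-25→OBS-93: c = 0.106275 rad, d = 677.08 km
Total = 2279.00 + 677.08 = 2956.08 km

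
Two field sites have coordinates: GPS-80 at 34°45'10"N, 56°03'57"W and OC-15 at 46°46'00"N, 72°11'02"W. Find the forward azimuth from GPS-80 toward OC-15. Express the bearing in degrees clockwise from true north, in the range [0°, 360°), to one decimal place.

GPS-80: φ = +34.75278°, λ = -56.06583°
OC-15: φ = +46.76667°, λ = -72.18389°
Δλ = -16.1181°
y = sin Δλ · cos φ₂ = -0.190160
x = cos φ₁ sin φ₂ − sin φ₁ cos φ₂ cos Δλ = 0.223497
θ = atan2(y, x) = -40.3924° → 319.6076° (mod 360°)

319.6°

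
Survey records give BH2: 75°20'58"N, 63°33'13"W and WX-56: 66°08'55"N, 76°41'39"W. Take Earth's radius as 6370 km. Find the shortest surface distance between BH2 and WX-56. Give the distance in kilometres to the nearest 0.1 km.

BH2: φ = +75.34944°, λ = -63.55361°
WX-56: φ = +66.14861°, λ = -76.69417°
Δφ = -9.2008°,  Δλ = -13.1406°
a = sin²(Δφ/2) + cos φ₁ cos φ₂ sin²(Δλ/2) = 0.007772
c = 2·arcsin(√a) = 0.176547 rad = 10.1154°
d = R·c = 6370 × 0.176547 = 1124.6 km

1124.6 km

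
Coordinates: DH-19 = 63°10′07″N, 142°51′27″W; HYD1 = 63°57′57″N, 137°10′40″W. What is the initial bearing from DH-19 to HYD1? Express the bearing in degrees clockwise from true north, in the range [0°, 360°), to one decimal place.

DH-19: φ = +63.16861°, λ = -142.85750°
HYD1: φ = +63.96583°, λ = -137.17778°
Δλ = 5.6797°
y = sin Δλ · cos φ₂ = 0.043438
x = cos φ₁ sin φ₂ − sin φ₁ cos φ₂ cos Δλ = 0.015836
θ = atan2(y, x) = 69.9692° → 69.9692° (mod 360°)

70.0°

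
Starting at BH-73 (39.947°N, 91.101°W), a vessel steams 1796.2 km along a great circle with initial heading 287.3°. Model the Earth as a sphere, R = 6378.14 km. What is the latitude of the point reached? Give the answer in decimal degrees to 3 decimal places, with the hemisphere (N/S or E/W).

δ = d/R = 1796.2/6378.14 = 0.281618 rad
φ₂ = arcsin(sin φ₁ cos δ + cos φ₁ sin δ cos θ)
   = arcsin(0.64208·0.96061 + 0.76664·0.27791·0.29737) = 42.85482°
λ₂ = λ₁ + atan2(sin θ sin δ cos φ₁, cos δ − sin φ₁ sin φ₂) = -112.32099°

42.855°N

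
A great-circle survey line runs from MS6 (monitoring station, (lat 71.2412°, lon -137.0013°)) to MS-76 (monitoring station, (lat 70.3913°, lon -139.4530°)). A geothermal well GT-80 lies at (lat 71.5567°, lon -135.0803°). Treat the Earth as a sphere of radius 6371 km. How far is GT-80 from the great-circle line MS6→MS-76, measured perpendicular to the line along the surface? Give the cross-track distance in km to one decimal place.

22.7 km

δ₁₃ = central angle MS6→GT-80 = 0.012028 rad  (haversine)
θ₁₃ = bearing MS6→GT-80 = 61.848°,  θ₁₂ = bearing MS6→MS-76 = 224.631°
dₓₜ = R·arcsin(sin δ₁₃ · sin(θ₁₃ − θ₁₂)) = 6371·arcsin(0.01203·sin(-162.782°)) = -22.683 km
|dₓₜ| = 22.683 km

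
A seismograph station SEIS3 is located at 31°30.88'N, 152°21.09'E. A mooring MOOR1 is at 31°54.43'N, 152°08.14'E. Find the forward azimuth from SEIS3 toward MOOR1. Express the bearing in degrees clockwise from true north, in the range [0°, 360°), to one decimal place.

SEIS3: φ = +31.51467°, λ = +152.35150°
MOOR1: φ = +31.90717°, λ = +152.13567°
Δλ = -0.2158°
y = sin Δλ · cos φ₂ = -0.003198
x = cos φ₁ sin φ₂ − sin φ₁ cos φ₂ cos Δλ = 0.006854
θ = atan2(y, x) = -25.0136° → 334.9864° (mod 360°)

335.0°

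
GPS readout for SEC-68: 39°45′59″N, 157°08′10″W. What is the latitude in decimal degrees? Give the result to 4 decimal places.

39.7664°N

39° + 45′/60 + 59″/3600 = 39 + 0.75000 + 0.01639 = 39.7664°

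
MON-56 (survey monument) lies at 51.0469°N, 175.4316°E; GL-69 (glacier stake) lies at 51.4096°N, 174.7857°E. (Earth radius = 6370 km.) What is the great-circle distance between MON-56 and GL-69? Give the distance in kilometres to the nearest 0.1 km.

Δφ = 0.3627°,  Δλ = -0.6459°
a = sin²(Δφ/2) + cos φ₁ cos φ₂ sin²(Δλ/2) = 0.000022
c = 2·arcsin(√a) = 0.009482 rad = 0.5433°
d = R·c = 6370 × 0.009482 = 60.4 km

60.4 km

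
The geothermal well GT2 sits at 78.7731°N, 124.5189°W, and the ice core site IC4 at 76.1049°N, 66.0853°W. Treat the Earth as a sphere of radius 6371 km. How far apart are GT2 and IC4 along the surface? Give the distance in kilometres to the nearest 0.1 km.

1379.9 km

Δφ = -2.6682°,  Δλ = 58.4336°
a = sin²(Δφ/2) + cos φ₁ cos φ₂ sin²(Δλ/2) = 0.011682
c = 2·arcsin(√a) = 0.216588 rad = 12.4096°
d = R·c = 6371 × 0.216588 = 1379.9 km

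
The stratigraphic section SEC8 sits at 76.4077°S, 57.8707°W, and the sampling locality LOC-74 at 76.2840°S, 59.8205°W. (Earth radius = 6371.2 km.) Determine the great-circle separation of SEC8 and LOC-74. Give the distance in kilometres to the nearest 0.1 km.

53.0 km

Δφ = 0.1237°,  Δλ = -1.9498°
a = sin²(Δφ/2) + cos φ₁ cos φ₂ sin²(Δλ/2) = 0.000017
c = 2·arcsin(√a) = 0.008318 rad = 0.4766°
d = R·c = 6371.2 × 0.008318 = 53.0 km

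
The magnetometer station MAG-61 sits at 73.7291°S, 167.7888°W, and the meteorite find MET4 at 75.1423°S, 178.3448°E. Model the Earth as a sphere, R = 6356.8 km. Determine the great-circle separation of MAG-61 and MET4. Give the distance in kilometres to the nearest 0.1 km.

440.3 km

Δφ = -1.4132°,  Δλ = -13.8664°
a = sin²(Δφ/2) + cos φ₁ cos φ₂ sin²(Δλ/2) = 0.001199
c = 2·arcsin(√a) = 0.069265 rad = 3.9686°
d = R·c = 6356.8 × 0.069265 = 440.3 km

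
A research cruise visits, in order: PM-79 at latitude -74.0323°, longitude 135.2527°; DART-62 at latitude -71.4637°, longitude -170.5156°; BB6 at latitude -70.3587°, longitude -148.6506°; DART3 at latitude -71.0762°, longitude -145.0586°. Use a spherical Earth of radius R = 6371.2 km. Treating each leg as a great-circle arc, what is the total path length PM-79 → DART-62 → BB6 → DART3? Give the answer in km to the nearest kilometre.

2701 km

PM-79→DART-62: c = 0.274138 rad, d = 1746.59 km
DART-62→BB6: c = 0.125565 rad, d = 800.00 km
BB6→DART3: c = 0.024190 rad, d = 154.12 km
Total = 1746.59 + 800.00 + 154.12 = 2700.71 km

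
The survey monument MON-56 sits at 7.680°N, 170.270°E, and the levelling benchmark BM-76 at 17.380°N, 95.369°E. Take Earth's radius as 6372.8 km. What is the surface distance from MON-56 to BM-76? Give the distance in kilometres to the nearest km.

8160 km

Δφ = 9.7000°,  Δλ = -74.9010°
a = sin²(Δφ/2) + cos φ₁ cos φ₂ sin²(Δλ/2) = 0.356858
c = 2·arcsin(√a) = 1.280450 rad = 73.3644°
d = R·c = 6372.8 × 1.280450 = 8160.0 km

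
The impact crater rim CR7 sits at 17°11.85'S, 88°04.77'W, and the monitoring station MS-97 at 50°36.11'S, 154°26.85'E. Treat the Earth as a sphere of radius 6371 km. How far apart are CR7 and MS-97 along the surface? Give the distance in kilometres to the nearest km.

10334 km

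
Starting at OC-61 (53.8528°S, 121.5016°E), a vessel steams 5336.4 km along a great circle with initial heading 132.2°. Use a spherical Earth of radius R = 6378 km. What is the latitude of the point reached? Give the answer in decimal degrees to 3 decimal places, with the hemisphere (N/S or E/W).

56.630°S

δ = d/R = 5336.4/6378 = 0.836689 rad
φ₂ = arcsin(sin φ₁ cos δ + cos φ₁ sin δ cos θ)
   = arcsin(-0.80750·0.66992 + 0.58986·0.74243·-0.67172) = -56.62980°
λ₂ = λ₁ + atan2(sin θ sin δ cos φ₁, cos δ − sin φ₁ sin φ₂) = -147.71265°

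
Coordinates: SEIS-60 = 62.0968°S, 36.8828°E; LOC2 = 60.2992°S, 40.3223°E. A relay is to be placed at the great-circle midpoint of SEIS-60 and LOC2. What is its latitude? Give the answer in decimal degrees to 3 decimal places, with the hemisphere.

61.209°S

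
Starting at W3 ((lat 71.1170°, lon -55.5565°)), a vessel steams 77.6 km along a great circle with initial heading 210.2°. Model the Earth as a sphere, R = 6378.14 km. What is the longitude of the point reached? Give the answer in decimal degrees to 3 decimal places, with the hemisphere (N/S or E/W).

56.608°W

δ = d/R = 77.6/6378.14 = 0.012167 rad
φ₂ = arcsin(sin φ₁ cos δ + cos φ₁ sin δ cos θ)
   = arcsin(0.94618·0.99993 + 0.32364·0.01217·-0.86427) = 70.51148°
λ₂ = λ₁ + atan2(sin θ sin δ cos φ₁, cos δ − sin φ₁ sin φ₂) = -56.60759°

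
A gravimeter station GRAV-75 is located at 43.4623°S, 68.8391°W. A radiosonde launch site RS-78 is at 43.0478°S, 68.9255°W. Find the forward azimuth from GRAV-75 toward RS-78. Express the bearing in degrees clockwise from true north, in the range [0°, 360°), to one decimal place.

351.3°

Δλ = -0.0864°
y = sin Δλ · cos φ₂ = -0.001102
x = cos φ₁ sin φ₂ − sin φ₁ cos φ₂ cos Δλ = 0.007234
θ = atan2(y, x) = -8.6619° → 351.3381° (mod 360°)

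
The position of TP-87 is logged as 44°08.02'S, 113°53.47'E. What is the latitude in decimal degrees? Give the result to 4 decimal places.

44.1337°S

44° + 8.02′/60 = 44 + 0.13367 = 44.1337°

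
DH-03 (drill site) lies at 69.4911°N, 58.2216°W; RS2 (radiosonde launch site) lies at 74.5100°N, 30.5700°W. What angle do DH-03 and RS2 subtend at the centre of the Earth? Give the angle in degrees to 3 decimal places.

9.776°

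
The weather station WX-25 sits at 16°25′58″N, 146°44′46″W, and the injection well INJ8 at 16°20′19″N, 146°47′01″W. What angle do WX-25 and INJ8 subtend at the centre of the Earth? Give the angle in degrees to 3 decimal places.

0.101°

WX-25: φ = +16.43278°, λ = -146.74611°
INJ8: φ = +16.33861°, λ = -146.78361°
Δφ = -0.0942°,  Δλ = -0.0375°
a = sin²(Δφ/2) + cos φ₁ cos φ₂ sin²(Δλ/2) = 0.000001
c = 2·arcsin(√a) = 0.001759 rad = 0.1008°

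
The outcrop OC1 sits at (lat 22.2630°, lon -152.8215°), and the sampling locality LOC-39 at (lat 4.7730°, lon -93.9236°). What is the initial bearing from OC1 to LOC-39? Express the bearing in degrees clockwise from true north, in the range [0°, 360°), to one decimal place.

97.9°

Δλ = 58.8979°
y = sin Δλ · cos φ₂ = 0.853279
x = cos φ₁ sin φ₂ − sin φ₁ cos φ₂ cos Δλ = -0.118021
θ = atan2(y, x) = 97.8749° → 97.8749° (mod 360°)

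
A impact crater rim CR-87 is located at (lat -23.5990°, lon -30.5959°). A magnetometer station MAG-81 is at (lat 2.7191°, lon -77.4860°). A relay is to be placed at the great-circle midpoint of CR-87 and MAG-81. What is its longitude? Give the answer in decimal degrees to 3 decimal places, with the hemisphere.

Bx = cos φ₂ cos Δλ = 0.682630,  By = cos φ₂ sin Δλ = -0.729222
φₘ = atan2(sin φ₁ + sin φ₂, √((cos φ₁ + Bx)² + By²)) = -11.35404°
λₘ = λ₁ + atan2(By, cos φ₁ + Bx) = -55.11120°

55.111°W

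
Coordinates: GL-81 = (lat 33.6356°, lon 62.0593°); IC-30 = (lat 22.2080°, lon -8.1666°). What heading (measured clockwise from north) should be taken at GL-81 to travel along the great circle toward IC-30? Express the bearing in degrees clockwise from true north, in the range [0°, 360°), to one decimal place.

Δλ = -70.2259°
y = sin Δλ · cos φ₂ = -0.871226
x = cos φ₁ sin φ₂ − sin φ₁ cos φ₂ cos Δλ = 0.141196
θ = atan2(y, x) = -80.7943° → 279.2057° (mod 360°)

279.2°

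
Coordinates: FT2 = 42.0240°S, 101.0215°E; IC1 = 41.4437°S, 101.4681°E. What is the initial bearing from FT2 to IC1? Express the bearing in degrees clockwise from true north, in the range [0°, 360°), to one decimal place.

30.0°

Δλ = 0.4466°
y = sin Δλ · cos φ₂ = 0.005843
x = cos φ₁ sin φ₂ − sin φ₁ cos φ₂ cos Δλ = 0.010113
θ = atan2(y, x) = 30.0181° → 30.0181° (mod 360°)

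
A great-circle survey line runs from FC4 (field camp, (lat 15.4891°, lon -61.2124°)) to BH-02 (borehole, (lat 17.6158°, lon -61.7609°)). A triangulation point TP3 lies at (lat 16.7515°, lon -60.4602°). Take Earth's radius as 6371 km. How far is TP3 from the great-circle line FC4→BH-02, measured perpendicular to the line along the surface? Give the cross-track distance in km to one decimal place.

δ₁₃ = central angle FC4→TP3 = 0.025387 rad  (haversine)
θ₁₃ = bearing FC4→TP3 = 29.684°,  θ₁₂ = bearing FC4→BH-02 = 346.191°
dₓₜ = R·arcsin(sin δ₁₃ · sin(θ₁₃ − θ₁₂)) = 6371·arcsin(0.02538·sin(-316.507°)) = 111.316 km
|dₓₜ| = 111.316 km

111.3 km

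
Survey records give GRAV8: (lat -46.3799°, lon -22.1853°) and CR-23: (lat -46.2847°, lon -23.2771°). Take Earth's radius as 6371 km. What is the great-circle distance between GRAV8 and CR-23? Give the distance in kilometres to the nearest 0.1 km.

84.5 km

Δφ = 0.0952°,  Δλ = -1.0918°
a = sin²(Δφ/2) + cos φ₁ cos φ₂ sin²(Δλ/2) = 0.000044
c = 2·arcsin(√a) = 0.013262 rad = 0.7598°
d = R·c = 6371 × 0.013262 = 84.5 km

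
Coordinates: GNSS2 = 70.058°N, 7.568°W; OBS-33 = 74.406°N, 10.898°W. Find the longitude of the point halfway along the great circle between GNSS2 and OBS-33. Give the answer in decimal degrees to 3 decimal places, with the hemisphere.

Bx = cos φ₂ cos Δλ = 0.268365,  By = cos φ₂ sin Δλ = -0.015615
φₘ = atan2(sin φ₁ + sin φ₂, √((cos φ₁ + Bx)² + By²)) = 72.23893°
λₘ = λ₁ + atan2(By, cos φ₁ + Bx) = -9.03570°

9.036°W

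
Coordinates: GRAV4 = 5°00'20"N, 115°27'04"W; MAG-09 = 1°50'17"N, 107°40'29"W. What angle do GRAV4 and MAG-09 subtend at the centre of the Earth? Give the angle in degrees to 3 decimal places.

8.383°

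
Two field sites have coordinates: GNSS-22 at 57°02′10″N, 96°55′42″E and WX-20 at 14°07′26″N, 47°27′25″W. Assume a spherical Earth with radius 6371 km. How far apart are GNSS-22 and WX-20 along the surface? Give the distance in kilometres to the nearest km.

11448 km

GNSS-22: φ = +57.03611°, λ = +96.92833°
WX-20: φ = +14.12389°, λ = -47.45694°
Δφ = -42.9122°,  Δλ = -144.3853°
a = sin²(Δφ/2) + cos φ₁ cos φ₂ sin²(Δλ/2) = 0.612114
c = 2·arcsin(√a) = 1.796947 rad = 102.9575°
d = R·c = 6371 × 1.796947 = 11448.3 km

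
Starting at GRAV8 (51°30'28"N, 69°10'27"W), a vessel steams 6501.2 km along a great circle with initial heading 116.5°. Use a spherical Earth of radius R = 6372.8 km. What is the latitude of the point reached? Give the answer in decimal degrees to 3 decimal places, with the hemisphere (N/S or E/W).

GRAV8: φ = +51.50778°, λ = -69.17417°
δ = d/R = 6501.2/6372.8 = 1.020148 rad
φ₂ = arcsin(sin φ₁ cos δ + cos φ₁ sin δ cos θ)
   = arcsin(0.78269·0.52324 + 0.62241·0.85219·-0.44620) = 9.95469°
λ₂ = λ₁ + atan2(sin θ sin δ cos φ₁, cos δ − sin φ₁ sin φ₂) = -18.43188°

9.955°N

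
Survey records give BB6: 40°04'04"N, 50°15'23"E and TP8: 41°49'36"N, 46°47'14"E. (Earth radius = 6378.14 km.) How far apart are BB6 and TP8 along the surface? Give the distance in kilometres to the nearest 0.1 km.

351.3 km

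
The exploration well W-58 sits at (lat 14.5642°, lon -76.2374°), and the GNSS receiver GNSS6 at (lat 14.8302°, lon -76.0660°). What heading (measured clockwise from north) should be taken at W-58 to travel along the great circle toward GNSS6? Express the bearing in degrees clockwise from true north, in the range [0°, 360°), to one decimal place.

31.9°

Δλ = 0.1714°
y = sin Δλ · cos φ₂ = 0.002892
x = cos φ₁ sin φ₂ − sin φ₁ cos φ₂ cos Δλ = 0.004644
θ = atan2(y, x) = 31.9127° → 31.9127° (mod 360°)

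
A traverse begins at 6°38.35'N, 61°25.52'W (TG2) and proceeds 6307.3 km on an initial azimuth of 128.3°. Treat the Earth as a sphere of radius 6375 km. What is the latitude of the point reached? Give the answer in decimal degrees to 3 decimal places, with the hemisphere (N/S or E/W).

26.806°S

TG2: φ = +6.63917°, λ = -61.42533°
δ = d/R = 6307.3/6375 = 0.989380 rad
φ₂ = arcsin(sin φ₁ cos δ + cos φ₁ sin δ cos θ)
   = arcsin(0.11562·0.54921 + 0.99329·0.83569·-0.61978) = -26.80593°
λ₂ = λ₁ + atan2(sin θ sin δ cos φ₁, cos δ − sin φ₁ sin φ₂) = -14.13608°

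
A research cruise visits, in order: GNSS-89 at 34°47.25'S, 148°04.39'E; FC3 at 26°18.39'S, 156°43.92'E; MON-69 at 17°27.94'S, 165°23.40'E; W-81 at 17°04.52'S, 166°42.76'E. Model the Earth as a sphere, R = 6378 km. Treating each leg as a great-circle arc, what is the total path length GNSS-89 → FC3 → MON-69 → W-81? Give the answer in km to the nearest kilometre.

2732 km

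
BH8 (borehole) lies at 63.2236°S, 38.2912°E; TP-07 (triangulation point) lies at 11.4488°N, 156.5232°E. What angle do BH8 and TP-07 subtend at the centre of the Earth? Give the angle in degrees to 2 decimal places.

Δφ = 74.6724°,  Δλ = 118.2320°
a = sin²(Δφ/2) + cos φ₁ cos φ₂ sin²(Δλ/2) = 0.693039
c = 2·arcsin(√a) = 1.967173 rad = 112.7107°

112.71°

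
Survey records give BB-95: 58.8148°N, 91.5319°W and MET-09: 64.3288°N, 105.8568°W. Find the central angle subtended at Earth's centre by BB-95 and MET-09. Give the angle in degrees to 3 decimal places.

Δφ = 5.5140°,  Δλ = -14.3249°
a = sin²(Δφ/2) + cos φ₁ cos φ₂ sin²(Δλ/2) = 0.005801
c = 2·arcsin(√a) = 0.152474 rad = 8.7361°

8.736°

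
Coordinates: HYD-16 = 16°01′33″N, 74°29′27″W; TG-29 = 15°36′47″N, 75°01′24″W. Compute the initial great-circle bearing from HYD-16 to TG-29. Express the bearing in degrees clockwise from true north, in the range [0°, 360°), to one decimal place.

231.2°

HYD-16: φ = +16.02583°, λ = -74.49083°
TG-29: φ = +15.61306°, λ = -75.02333°
Δλ = -0.5325°
y = sin Δλ · cos φ₂ = -0.008951
x = cos φ₁ sin φ₂ − sin φ₁ cos φ₂ cos Δλ = -0.007193
θ = atan2(y, x) = -128.7850° → 231.2150° (mod 360°)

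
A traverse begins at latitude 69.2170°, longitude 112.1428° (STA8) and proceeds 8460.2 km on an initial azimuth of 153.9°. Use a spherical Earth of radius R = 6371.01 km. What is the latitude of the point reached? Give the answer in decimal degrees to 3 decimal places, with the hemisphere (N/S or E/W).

δ = d/R = 8460.2/6371.01 = 1.327921 rad
φ₂ = arcsin(sin φ₁ cos δ + cos φ₁ sin δ cos θ)
   = arcsin(0.93493·0.24049 + 0.35483·0.97065·-0.89803) = -4.84435°
λ₂ = λ₁ + atan2(sin θ sin δ cos φ₁, cos δ − sin φ₁ sin φ₂) = 137.51889°

4.844°S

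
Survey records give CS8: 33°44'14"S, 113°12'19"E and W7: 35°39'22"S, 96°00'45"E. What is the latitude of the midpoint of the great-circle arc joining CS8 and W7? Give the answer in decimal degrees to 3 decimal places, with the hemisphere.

35.000°S

CS8: φ = -33.73722°, λ = +113.20528°
W7: φ = -35.65611°, λ = +96.01250°
Bx = cos φ₂ cos Δλ = 0.776223,  By = cos φ₂ sin Δλ = -0.240174
φₘ = atan2(sin φ₁ + sin φ₂, √((cos φ₁ + Bx)² + By²)) = -35.00017°
λₘ = λ₁ + atan2(By, cos φ₁ + Bx) = 104.70932°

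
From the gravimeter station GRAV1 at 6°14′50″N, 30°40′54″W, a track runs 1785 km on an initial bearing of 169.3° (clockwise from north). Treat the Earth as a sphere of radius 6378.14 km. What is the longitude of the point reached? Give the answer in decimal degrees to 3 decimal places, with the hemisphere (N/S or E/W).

27.701°W

GRAV1: φ = +6.24722°, λ = -30.68167°
δ = d/R = 1785/6378.14 = 0.279862 rad
φ₂ = arcsin(sin φ₁ cos δ + cos φ₁ sin δ cos θ)
   = arcsin(0.10882·0.96109 + 0.99406·0.27622·-0.98261) = -9.51023°
λ₂ = λ₁ + atan2(sin θ sin δ cos φ₁, cos δ − sin φ₁ sin φ₂) = -27.70094°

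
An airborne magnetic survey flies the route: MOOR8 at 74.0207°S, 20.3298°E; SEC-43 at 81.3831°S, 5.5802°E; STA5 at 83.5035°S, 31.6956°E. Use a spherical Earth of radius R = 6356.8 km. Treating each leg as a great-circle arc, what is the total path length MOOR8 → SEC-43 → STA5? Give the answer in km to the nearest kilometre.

1324 km

MOOR8→SEC-43: c = 0.138702 rad, d = 881.70 km
SEC-43→STA5: c = 0.069517 rad, d = 441.91 km
Total = 881.70 + 441.91 = 1323.61 km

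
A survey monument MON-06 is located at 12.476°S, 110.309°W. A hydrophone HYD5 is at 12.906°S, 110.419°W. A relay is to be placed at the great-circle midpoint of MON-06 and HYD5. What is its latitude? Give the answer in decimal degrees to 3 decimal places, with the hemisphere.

12.691°S

Bx = cos φ₂ cos Δλ = 0.974736,  By = cos φ₂ sin Δλ = -0.001871
φₘ = atan2(sin φ₁ + sin φ₂, √((cos φ₁ + Bx)² + By²)) = -12.69101°
λₘ = λ₁ + atan2(By, cos φ₁ + Bx) = -110.36395°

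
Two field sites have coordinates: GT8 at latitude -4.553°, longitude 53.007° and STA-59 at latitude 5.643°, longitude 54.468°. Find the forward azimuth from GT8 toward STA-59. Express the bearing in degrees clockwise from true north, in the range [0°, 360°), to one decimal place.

Δλ = 1.4610°
y = sin Δλ · cos φ₂ = 0.025373
x = cos φ₁ sin φ₂ − sin φ₁ cos φ₂ cos Δλ = 0.176990
θ = atan2(y, x) = 8.1582° → 8.1582° (mod 360°)

8.2°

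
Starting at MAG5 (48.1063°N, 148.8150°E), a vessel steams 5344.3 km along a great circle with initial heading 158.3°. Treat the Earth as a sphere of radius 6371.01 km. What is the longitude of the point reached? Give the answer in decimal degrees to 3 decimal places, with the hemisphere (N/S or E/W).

164.790°E

δ = d/R = 5344.3/6371.01 = 0.838847 rad
φ₂ = arcsin(sin φ₁ cos δ + cos φ₁ sin δ cos θ)
   = arcsin(0.74438·0.66832 + 0.66775·0.74387·-0.92913) = 2.06127°
λ₂ = λ₁ + atan2(sin θ sin δ cos φ₁, cos δ − sin φ₁ sin φ₂) = 164.79028°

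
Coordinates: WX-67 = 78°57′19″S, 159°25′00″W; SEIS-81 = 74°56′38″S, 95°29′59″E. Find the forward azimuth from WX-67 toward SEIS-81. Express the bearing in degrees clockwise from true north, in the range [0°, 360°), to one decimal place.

224.9°

WX-67: φ = -78.95528°, λ = -159.41667°
SEIS-81: φ = -74.94389°, λ = +95.49972°
Δλ = -105.0836°
y = sin Δλ · cos φ₂ = -0.250815
x = cos φ₁ sin φ₂ − sin φ₁ cos φ₂ cos Δλ = -0.251345
θ = atan2(y, x) = -135.0604° → 224.9396° (mod 360°)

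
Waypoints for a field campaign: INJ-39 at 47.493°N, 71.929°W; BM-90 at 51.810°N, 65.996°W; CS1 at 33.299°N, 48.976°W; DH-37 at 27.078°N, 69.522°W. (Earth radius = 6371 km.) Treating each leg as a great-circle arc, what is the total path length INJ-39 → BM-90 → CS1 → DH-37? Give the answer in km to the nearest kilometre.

5203 km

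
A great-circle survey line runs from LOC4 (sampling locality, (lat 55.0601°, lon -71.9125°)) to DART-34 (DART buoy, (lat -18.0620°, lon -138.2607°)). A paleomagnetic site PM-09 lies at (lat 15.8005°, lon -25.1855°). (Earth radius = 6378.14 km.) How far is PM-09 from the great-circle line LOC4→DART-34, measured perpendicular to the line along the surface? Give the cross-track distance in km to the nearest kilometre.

4760 km

δ₁₃ = central angle LOC4→PM-09 = 0.926096 rad  (haversine)
θ₁₃ = bearing LOC4→PM-09 = 118.775°,  θ₁₂ = bearing LOC4→DART-34 = 240.624°
dₓₜ = R·arcsin(sin δ₁₃ · sin(θ₁₃ − θ₁₂)) = 6378.14·arcsin(0.79928·sin(-121.849°)) = -4760.117 km
|dₓₜ| = 4760.117 km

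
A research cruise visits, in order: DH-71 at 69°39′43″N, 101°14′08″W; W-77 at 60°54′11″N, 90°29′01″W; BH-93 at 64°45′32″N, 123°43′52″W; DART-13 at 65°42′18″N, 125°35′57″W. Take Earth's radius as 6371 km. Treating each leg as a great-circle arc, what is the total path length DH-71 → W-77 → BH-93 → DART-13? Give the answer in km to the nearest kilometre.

DH-71: φ = +69.66194°, λ = -101.23556°
W-77: φ = +60.90306°, λ = -90.48361°
BH-93: φ = +64.75889°, λ = -123.73111°
DART-13: φ = +65.70500°, λ = -125.59917°
DH-71→W-77: c = 0.171261 rad, d = 1091.10 km
W-77→BH-93: c = 0.269919 rad, d = 1719.65 km
BH-93→DART-13: c = 0.021428 rad, d = 136.52 km
Total = 1091.10 + 1719.65 + 136.52 = 2947.28 km

2947 km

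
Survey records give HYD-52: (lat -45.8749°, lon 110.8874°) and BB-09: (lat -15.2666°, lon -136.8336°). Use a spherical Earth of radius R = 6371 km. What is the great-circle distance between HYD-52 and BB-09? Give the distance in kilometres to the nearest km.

Δφ = 30.6083°,  Δλ = 112.2790°
a = sin²(Δφ/2) + cos φ₁ cos φ₂ sin²(Δλ/2) = 0.532813
c = 2·arcsin(√a) = 1.636471 rad = 93.7629°
d = R·c = 6371 × 1.636471 = 10426.0 km

10426 km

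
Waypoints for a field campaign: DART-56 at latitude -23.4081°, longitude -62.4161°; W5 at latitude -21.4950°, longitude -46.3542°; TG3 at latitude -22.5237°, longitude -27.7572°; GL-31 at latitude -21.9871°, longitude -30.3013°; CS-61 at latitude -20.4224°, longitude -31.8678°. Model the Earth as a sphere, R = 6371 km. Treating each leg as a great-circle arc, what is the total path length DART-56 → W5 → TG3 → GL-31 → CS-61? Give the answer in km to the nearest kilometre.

4089 km

DART-56→W5: c = 0.261086 rad, d = 1663.38 km
W5→TG3: c = 0.301267 rad, d = 1919.37 km
TG3→GL-31: c = 0.042148 rad, d = 268.53 km
GL-31→CS-61: c = 0.037356 rad, d = 237.99 km
Total = 1663.38 + 1919.37 + 268.53 + 237.99 = 4089.26 km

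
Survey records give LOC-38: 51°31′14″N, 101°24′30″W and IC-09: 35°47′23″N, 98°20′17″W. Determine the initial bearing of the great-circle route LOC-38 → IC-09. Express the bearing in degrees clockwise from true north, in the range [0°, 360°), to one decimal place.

170.9°

LOC-38: φ = +51.52056°, λ = -101.40833°
IC-09: φ = +35.78972°, λ = -98.33806°
Δλ = 3.0703°
y = sin Δλ · cos φ₂ = 0.043447
x = cos φ₁ sin φ₂ − sin φ₁ cos φ₂ cos Δλ = -0.270207
θ = atan2(y, x) = 170.8655° → 170.8655° (mod 360°)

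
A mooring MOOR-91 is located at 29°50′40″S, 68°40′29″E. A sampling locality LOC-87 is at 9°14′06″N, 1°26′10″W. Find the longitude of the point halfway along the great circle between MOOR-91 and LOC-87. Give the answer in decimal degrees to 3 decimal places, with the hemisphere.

MOOR-91: φ = -29.84444°, λ = +68.67472°
LOC-87: φ = +9.23500°, λ = -1.43611°
Bx = cos φ₂ cos Δλ = 0.335792,  By = cos φ₂ sin Δλ = -0.928164
φₘ = atan2(sin φ₁ + sin φ₂, √((cos φ₁ + Bx)² + By²)) = -12.51009°
λₘ = λ₁ + atan2(By, cos φ₁ + Bx) = 31.02702°

31.027°E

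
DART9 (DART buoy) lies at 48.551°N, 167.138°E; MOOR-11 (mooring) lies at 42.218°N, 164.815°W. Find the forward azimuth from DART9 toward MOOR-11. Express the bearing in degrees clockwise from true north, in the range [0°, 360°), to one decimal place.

97.4°

Δλ = 28.0470°
y = sin Δλ · cos φ₂ = 0.348224
x = cos φ₁ sin φ₂ − sin φ₁ cos φ₂ cos Δλ = -0.045116
θ = atan2(y, x) = 97.3821° → 97.3821° (mod 360°)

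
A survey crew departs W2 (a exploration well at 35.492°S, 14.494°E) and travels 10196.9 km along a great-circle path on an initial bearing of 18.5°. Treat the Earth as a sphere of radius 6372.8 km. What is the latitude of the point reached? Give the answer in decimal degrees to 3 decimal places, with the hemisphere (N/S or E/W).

δ = d/R = 10196.9/6372.8 = 1.600066 rad
φ₂ = arcsin(sin φ₁ cos δ + cos φ₁ sin δ cos θ)
   = arcsin(-0.58059·-0.02927 + 0.81420·0.99957·0.94832) = 52.07187°
λ₂ = λ₁ + atan2(sin θ sin δ cos φ₁, cos δ − sin φ₁ sin φ₂) = 45.55807°

52.072°N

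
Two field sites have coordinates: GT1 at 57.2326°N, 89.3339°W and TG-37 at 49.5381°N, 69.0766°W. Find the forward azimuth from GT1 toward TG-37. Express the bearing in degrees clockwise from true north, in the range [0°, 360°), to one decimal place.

Δλ = 20.2573°
y = sin Δλ · cos φ₂ = 0.224688
x = cos φ₁ sin φ₂ − sin φ₁ cos φ₂ cos Δλ = -0.100139
θ = atan2(y, x) = 114.0217° → 114.0217° (mod 360°)

114.0°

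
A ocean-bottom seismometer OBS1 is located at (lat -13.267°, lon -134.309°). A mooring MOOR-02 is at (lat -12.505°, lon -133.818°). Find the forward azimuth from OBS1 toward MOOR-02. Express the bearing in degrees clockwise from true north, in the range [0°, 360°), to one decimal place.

32.2°

Δλ = 0.4910°
y = sin Δλ · cos φ₂ = 0.008366
x = cos φ₁ sin φ₂ − sin φ₁ cos φ₂ cos Δλ = 0.013291
θ = atan2(y, x) = 32.1892° → 32.1892° (mod 360°)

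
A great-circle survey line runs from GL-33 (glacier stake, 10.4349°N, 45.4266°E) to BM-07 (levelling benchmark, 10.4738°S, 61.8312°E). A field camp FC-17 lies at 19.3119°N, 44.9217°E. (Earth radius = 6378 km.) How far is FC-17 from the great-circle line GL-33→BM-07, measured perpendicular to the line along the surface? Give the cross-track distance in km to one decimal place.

571.4 km

δ₁₃ = central angle GL-33→FC-17 = 0.155166 rad  (haversine)
θ₁₃ = bearing GL-33→FC-17 = 356.915°,  θ₁₂ = bearing GL-33→BM-07 = 141.540°
dₓₜ = R·arcsin(sin δ₁₃ · sin(θ₁₃ − θ₁₂)) = 6378·arcsin(0.15454·sin(215.376°)) = -571.411 km
|dₓₜ| = 571.411 km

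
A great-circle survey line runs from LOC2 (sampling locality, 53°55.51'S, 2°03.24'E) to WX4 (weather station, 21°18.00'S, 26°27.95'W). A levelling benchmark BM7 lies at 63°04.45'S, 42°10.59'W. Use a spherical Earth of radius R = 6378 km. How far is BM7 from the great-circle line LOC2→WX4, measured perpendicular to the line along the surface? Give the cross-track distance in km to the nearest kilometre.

2689 km

LOC2: φ = -53.92517°, λ = +2.05400°
WX4: φ = -21.30000°, λ = -26.46583°
BM7: φ = -63.07417°, λ = -42.17650°
δ₁₃ = central angle LOC2→BM7 = 0.423409 rad  (haversine)
θ₁₃ = bearing LOC2→BM7 = 230.246°,  θ₁₂ = bearing LOC2→WX4 = 315.187°
dₓₜ = R·arcsin(sin δ₁₃ · sin(θ₁₃ − θ₁₂)) = 6378·arcsin(0.41087·sin(-84.941°)) = -2689.309 km
|dₓₜ| = 2689.309 km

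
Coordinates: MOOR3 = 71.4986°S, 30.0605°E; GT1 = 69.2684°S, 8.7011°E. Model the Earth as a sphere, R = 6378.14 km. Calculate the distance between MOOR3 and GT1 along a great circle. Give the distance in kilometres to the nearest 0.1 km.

Δφ = 2.2302°,  Δλ = -21.3594°
a = sin²(Δφ/2) + cos φ₁ cos φ₂ sin²(Δλ/2) = 0.004237
c = 2·arcsin(√a) = 0.130269 rad = 7.4639°
d = R·c = 6378.14 × 0.130269 = 830.9 km

830.9 km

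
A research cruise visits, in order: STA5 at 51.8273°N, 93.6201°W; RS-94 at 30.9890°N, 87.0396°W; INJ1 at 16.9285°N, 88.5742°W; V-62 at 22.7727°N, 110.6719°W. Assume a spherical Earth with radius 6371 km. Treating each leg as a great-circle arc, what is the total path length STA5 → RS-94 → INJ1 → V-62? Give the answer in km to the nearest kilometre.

6348 km

STA5→RS-94: c = 0.373386 rad, d = 2378.84 km
RS-94→INJ1: c = 0.246610 rad, d = 1571.15 km
INJ1→V-62: c = 0.376364 rad, d = 2397.82 km
Total = 2378.84 + 1571.15 + 2397.82 = 6347.81 km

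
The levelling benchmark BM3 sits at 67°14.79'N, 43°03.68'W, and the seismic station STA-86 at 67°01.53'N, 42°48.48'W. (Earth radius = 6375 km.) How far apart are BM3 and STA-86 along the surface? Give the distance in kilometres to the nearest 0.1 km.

BM3: φ = +67.24650°, λ = -43.06133°
STA-86: φ = +67.02550°, λ = -42.80800°
Δφ = -0.2210°,  Δλ = 0.2533°
a = sin²(Δφ/2) + cos φ₁ cos φ₂ sin²(Δλ/2) = 0.000004
c = 2·arcsin(√a) = 0.004222 rad = 0.2419°
d = R·c = 6375 × 0.004222 = 26.9 km

26.9 km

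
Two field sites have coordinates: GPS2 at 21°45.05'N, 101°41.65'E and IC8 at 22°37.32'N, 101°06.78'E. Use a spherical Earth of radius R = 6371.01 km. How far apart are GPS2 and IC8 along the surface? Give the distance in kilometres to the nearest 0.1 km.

GPS2: φ = +21.75083°, λ = +101.69417°
IC8: φ = +22.62200°, λ = +101.11300°
Δφ = 0.8712°,  Δλ = -0.5812°
a = sin²(Δφ/2) + cos φ₁ cos φ₂ sin²(Δλ/2) = 0.000080
c = 2·arcsin(√a) = 0.017872 rad = 1.0240°
d = R·c = 6371.01 × 0.017872 = 113.9 km

113.9 km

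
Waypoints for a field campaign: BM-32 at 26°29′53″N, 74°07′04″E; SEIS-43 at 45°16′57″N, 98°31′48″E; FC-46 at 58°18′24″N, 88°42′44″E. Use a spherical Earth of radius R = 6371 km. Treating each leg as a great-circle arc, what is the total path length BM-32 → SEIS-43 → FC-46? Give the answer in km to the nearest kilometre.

BM-32: φ = +26.49806°, λ = +74.11778°
SEIS-43: φ = +45.28250°, λ = +98.53000°
FC-46: φ = +58.30667°, λ = +88.71222°
BM-32→SEIS-43: c = 0.472487 rad, d = 3010.22 km
SEIS-43→FC-46: c = 0.250206 rad, d = 1594.06 km
Total = 3010.22 + 1594.06 = 4604.28 km

4604 km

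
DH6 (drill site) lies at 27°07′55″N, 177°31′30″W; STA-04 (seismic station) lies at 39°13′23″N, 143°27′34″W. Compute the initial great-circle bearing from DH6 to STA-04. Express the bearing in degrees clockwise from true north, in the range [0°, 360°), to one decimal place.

58.1°

DH6: φ = +27.13194°, λ = -177.52500°
STA-04: φ = +39.22306°, λ = -143.45944°
Δλ = 34.0656°
y = sin Δλ · cos φ₂ = 0.433936
x = cos φ₁ sin φ₂ − sin φ₁ cos φ₂ cos Δλ = 0.270093
θ = atan2(y, x) = 58.1008° → 58.1008° (mod 360°)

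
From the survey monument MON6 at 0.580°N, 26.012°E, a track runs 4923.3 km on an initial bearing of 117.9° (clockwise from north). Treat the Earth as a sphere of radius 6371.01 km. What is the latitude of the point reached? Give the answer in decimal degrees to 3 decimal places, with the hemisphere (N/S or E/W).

δ = d/R = 4923.3/6371.01 = 0.772766 rad
φ₂ = arcsin(sin φ₁ cos δ + cos φ₁ sin δ cos θ)
   = arcsin(0.01012·0.71598 + 0.99995·0.69812·-0.46793) = -18.62700°
λ₂ = λ₁ + atan2(sin θ sin δ cos φ₁, cos δ − sin φ₁ sin φ₂) = 66.63491°

18.627°S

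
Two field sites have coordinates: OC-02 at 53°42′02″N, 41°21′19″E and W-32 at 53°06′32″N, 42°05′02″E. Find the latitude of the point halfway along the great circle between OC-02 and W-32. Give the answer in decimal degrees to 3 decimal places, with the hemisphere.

53.405°N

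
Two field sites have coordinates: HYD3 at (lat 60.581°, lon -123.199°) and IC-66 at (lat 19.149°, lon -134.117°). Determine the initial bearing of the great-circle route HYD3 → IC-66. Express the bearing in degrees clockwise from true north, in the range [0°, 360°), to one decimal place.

195.5°

Δλ = -10.9180°
y = sin Δλ · cos φ₂ = -0.178924
x = cos φ₁ sin φ₂ − sin φ₁ cos φ₂ cos Δλ = -0.646836
θ = atan2(y, x) = -164.5378° → 195.4622° (mod 360°)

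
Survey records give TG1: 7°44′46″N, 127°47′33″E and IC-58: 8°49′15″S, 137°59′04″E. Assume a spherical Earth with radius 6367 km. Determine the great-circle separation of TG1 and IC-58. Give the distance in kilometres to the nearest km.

TG1: φ = +7.74611°, λ = +127.79250°
IC-58: φ = -8.82083°, λ = +137.98444°
Δφ = -16.5669°,  Δλ = 10.1919°
a = sin²(Δφ/2) + cos φ₁ cos φ₂ sin²(Δλ/2) = 0.028482
c = 2·arcsin(√a) = 0.339153 rad = 19.4321°
d = R·c = 6367 × 0.339153 = 2159.4 km

2159 km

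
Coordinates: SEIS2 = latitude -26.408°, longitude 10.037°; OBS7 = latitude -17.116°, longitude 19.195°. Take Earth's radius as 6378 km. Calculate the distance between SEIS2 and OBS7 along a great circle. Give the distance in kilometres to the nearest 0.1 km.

Δφ = 9.2920°,  Δλ = 9.1580°
a = sin²(Δφ/2) + cos φ₁ cos φ₂ sin²(Δλ/2) = 0.012016
c = 2·arcsin(√a) = 0.219680 rad = 12.5867°
d = R·c = 6378 × 0.219680 = 1401.1 km

1401.1 km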